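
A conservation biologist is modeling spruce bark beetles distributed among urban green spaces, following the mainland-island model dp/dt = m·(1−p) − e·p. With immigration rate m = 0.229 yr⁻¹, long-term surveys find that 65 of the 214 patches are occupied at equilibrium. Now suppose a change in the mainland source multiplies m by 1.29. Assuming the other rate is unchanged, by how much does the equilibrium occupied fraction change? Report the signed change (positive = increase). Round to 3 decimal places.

Observed p* = 65/214 = 0.30374.
Balance m(1−p*) = e·p* gives e = m(1−p*)/p* = 0.229×0.69626/0.30374 = 0.52493.
New p* = m/(m+e) = 0.29541/(0.29541+0.52493) = 0.36011.
Δp* = 0.36011 − 0.30374 = +0.05637.

0.056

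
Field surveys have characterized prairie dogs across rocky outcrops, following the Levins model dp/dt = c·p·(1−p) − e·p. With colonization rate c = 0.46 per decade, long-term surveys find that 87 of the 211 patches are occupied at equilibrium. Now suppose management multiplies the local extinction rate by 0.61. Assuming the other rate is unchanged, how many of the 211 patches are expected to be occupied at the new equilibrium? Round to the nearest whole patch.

135

Observed p* = 87/211 = 0.41232.
Balance c(1−p*) = e gives e = 0.46×(1 − 0.41232) = 0.27033.
New p* = 1 − e/c = 1 − 0.16490/0.46000 = 0.64152.
Expected occupied = 211 × 0.64152 = 135.36 ≈ 135.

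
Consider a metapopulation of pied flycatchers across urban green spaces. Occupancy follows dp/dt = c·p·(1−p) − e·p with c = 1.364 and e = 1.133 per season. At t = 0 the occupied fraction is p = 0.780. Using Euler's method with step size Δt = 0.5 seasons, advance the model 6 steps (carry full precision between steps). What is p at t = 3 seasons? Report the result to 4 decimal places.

0.2460

Update rule: p ← p + [c·p·(1−p) − e·p]·Δt with Δt = 0.5.
t = 0.5: p = 0.78000 + (-0.32484) = 0.45516
t = 1: p = 0.45516 + (-0.08872) = 0.36644
t = 1.5: p = 0.36644 + (-0.04925) = 0.31719
t = 2: p = 0.31719 + (-0.03198) = 0.28521
t = 2.5: p = 0.28521 + (-0.02253) = 0.26267
t = 3: p = 0.26267 + (-0.01672) = 0.24596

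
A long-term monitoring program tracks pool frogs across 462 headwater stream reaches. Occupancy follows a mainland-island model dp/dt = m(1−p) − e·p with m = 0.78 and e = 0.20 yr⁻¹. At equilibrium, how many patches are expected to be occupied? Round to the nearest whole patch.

368

p* = m/(m+e) = 0.78/0.9800 = 0.7959.
Expected occupied patches = N × p* = 462 × 0.7959 = 367.71 ≈ 368.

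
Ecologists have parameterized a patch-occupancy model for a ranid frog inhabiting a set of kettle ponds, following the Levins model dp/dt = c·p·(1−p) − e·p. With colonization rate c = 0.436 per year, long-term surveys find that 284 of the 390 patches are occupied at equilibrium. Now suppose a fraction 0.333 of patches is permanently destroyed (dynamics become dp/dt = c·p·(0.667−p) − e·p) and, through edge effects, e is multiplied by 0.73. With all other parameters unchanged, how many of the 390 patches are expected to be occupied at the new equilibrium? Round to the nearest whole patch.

Observed p* = 284/390 = 0.72821.
Balance c(1−p*) = e gives e = 0.436×(1 − 0.72821) = 0.11850.
New p* = 0.667 − e/c = 0.667 − 0.08650/0.43600 = 0.46861.
Expected occupied = 390 × 0.46861 = 182.76 ≈ 183.

183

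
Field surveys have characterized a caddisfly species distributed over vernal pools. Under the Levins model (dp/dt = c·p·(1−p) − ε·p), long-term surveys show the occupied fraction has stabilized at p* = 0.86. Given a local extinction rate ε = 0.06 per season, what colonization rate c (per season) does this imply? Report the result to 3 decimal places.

At equilibrium c(1−p*) = ε, so c = ε/(1−p*).
c = 0.06/(1 − 0.86) = 0.06/0.1400 = 0.4286.

0.429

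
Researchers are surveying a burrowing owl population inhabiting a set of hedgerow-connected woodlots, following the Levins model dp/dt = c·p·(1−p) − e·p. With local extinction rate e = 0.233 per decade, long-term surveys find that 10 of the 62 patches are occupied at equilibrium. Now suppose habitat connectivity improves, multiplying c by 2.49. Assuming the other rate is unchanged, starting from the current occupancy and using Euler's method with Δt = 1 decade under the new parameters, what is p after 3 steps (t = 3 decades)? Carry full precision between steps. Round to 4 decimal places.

Observed p* = 10/62 = 0.16129.
Balance c(1−p*) = e gives c = e/(1 − 0.16129) = 0.233/0.83871 = 0.27781.
Starting from p₀ = 0.16129; update p ← p + (dp/dt)·Δt with the new parameters.
t = 1: p = 0.16129 + (+0.05600) = 0.21729
t = 2: p = 0.21729 + (+0.06702) = 0.28430
t = 3: p = 0.28430 + (+0.07451) = 0.35881

0.3588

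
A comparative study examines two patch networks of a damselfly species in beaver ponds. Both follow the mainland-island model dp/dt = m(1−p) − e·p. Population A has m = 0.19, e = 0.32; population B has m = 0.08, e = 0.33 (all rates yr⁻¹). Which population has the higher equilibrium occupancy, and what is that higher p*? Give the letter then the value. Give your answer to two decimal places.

A: p*_A = m/(m+e) = 0.19/0.5100 = 0.3725.
B: p*_B = 0.08/0.4100 = 0.1951.
A is higher at 0.3725.

A, 0.37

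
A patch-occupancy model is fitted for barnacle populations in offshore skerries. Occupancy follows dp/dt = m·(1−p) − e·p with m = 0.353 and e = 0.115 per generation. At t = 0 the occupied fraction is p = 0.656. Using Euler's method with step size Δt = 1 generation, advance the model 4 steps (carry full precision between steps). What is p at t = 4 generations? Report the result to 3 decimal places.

0.746

Update rule: p ← p + [m·(1−p) − e·p]·Δt with Δt = 1.
step 1: Δp = +0.04599, p = 0.70199
step 2: Δp = +0.02447, p = 0.72646
step 3: Δp = +0.01302, p = 0.73948
step 4: Δp = +0.00692, p = 0.74640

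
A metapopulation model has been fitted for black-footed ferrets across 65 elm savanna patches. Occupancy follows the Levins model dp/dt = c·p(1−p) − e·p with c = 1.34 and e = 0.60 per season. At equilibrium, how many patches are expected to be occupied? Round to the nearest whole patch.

p* = 1 − e/c = 1 − 0.60/1.34 = 0.5522.
Expected occupied patches = N × p* = 65 × 0.5522 = 35.90 ≈ 36.

36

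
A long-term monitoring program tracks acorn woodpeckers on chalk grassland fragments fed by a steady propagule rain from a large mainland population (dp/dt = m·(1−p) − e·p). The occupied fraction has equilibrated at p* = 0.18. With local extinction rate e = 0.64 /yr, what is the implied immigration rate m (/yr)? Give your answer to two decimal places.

At equilibrium m(1−p*) = e·p*, so m = e·p*/(1−p*).
m = 0.64 × 0.18 / 0.8200 = 0.1152/0.8200 = 0.1405.

0.14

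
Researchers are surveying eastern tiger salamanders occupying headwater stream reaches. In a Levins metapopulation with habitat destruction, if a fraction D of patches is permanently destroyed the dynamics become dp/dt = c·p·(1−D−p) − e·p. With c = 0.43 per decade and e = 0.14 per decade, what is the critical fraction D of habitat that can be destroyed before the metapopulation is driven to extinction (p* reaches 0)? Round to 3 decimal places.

0.674

The nontrivial equilibrium is p* = (1−D) − e/c; extinction occurs when this hits zero.
So D_crit = 1 − e/c = 1 − 0.14/0.43 = 1 − 0.3256 = 0.6744.
Note this equals the original equilibrium occupancy — the Levins extinction-debt result.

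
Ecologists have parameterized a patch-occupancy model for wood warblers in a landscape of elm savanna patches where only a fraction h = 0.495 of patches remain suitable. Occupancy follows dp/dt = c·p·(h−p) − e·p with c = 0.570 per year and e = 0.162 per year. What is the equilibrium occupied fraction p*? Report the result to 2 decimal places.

0.21

Setting dp/dt = 0 and dividing by p* gives c·(h−p*) = e.
So p* = h − e/c = 0.495 − 0.162/0.570 = 0.495 − 0.2842 = 0.2108.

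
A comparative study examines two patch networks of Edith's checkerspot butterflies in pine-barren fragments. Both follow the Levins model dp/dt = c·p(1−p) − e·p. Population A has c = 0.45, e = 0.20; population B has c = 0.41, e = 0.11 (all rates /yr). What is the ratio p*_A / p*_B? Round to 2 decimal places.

A: p*_A = 1 − 0.20/0.45 = 0.5556.
B: p*_B = 1 − 0.11/0.41 = 0.7317.
p*_A / p*_B = 0.5556/0.7317 = 0.7593.

0.76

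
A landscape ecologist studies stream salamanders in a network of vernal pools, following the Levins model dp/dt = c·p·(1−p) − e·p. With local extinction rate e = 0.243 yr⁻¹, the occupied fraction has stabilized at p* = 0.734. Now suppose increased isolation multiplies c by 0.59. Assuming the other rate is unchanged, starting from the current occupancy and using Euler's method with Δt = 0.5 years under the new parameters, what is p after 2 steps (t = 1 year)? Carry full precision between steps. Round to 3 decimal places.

0.670

Balance c(1−p*) = e gives c = e/(1 − 0.73400) = 0.243/0.26600 = 0.91353.
Starting from p₀ = 0.73400; update p ← p + (dp/dt)·Δt with the new parameters.
t = 0.5: p = 0.73400 + (-0.03656) = 0.69744
t = 1: p = 0.69744 + (-0.02787) = 0.66957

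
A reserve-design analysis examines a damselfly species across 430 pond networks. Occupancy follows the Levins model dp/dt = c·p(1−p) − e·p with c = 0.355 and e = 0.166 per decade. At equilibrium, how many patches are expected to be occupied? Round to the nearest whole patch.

229

p* = 1 − e/c = 1 − 0.166/0.355 = 0.5324.
Expected occupied patches = N × p* = 430 × 0.5324 = 228.93 ≈ 229.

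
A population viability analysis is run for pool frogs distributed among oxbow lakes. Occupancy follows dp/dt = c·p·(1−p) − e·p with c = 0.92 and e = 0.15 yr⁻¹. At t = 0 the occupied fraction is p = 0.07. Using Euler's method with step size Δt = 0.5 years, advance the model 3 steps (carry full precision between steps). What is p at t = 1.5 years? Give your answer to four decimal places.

Update rule: p ← p + [c·p·(1−p) − e·p]·Δt with Δt = 0.5.
step 1: Δp = +0.02470, p = 0.09470
step 2: Δp = +0.03233, p = 0.12703
step 3: Δp = +0.04148, p = 0.16851

0.1685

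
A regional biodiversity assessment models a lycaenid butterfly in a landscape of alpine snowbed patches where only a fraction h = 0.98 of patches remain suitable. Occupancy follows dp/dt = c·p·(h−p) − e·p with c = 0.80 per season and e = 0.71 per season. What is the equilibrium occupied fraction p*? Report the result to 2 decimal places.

Setting dp/dt = 0 and dividing by p* gives c·(h−p*) = e.
So p* = h − e/c = 0.98 − 0.71/0.80 = 0.98 − 0.8875 = 0.0925.

0.09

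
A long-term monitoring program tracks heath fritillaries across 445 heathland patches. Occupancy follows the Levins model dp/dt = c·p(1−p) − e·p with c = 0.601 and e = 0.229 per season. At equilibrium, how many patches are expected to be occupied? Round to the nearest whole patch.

275

p* = 1 − e/c = 1 − 0.229/0.601 = 0.6190.
Expected occupied patches = N × p* = 445 × 0.6190 = 275.44 ≈ 275.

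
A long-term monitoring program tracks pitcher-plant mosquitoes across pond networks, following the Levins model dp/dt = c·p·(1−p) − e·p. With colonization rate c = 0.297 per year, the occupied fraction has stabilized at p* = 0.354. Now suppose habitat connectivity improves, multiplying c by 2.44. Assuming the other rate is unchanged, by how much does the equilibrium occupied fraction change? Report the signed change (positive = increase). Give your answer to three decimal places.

0.381

Balance c(1−p*) = e gives e = 0.297×(1 − 0.35400) = 0.19186.
New p* = 1 − e/c = 1 − 0.19186/0.72468 = 0.73525.
Δp* = 0.73525 − 0.35400 = +0.38125.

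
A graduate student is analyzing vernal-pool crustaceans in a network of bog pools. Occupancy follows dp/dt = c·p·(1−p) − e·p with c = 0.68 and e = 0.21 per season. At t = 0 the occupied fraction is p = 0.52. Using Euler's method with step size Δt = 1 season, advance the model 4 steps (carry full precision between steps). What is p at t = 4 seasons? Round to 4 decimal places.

Update rule: p ← p + [c·p·(1−p) − e·p]·Δt with Δt = 1.
p: 0.52000 → 0.58053  (Δp = +0.06053)
p: 0.58053 → 0.62421  (Δp = +0.04368)
p: 0.62421 → 0.65263  (Δp = +0.02843)
p: 0.65263 → 0.66974  (Δp = +0.01711)

0.6697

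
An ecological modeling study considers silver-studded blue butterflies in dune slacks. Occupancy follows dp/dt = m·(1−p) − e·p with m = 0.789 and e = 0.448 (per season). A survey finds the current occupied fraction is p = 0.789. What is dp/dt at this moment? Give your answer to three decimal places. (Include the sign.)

-0.187

Colonization term: m·(1−p) = 0.789×0.2110 = 0.16648.
Extinction term: e·p = 0.35347.
dp/dt = 0.16648 − 0.35347 = -0.18699.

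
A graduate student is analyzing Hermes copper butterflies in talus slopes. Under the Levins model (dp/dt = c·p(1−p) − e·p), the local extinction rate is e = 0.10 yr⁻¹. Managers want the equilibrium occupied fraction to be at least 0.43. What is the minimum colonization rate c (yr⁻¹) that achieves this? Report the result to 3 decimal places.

0.175

p* = 1 − e/c ≥ 0.43 requires e/c ≤ 0.5700, i.e. c ≥ e/0.5700.
c_min = 0.10/0.5700 = 0.1754.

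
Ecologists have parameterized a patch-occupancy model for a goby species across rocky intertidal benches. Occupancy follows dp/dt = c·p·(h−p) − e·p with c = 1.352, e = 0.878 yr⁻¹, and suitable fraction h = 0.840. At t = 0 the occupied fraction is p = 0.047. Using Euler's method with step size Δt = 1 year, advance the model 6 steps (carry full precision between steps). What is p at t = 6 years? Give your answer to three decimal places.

Update rule: p ← p + [c·p·(h−p) − e·p]·Δt with Δt = 1.
  1  |  dp/dt·Δt = +0.009124  |  p_1 = 0.056124
  2  |  dp/dt·Δt = +0.010203  |  p_2 = 0.066328
  3  |  dp/dt·Δt = +0.011143  |  p_3 = 0.077471
  4  |  dp/dt·Δt = +0.011848  |  p_4 = 0.089320
  5  |  dp/dt·Δt = +0.012230  |  p_5 = 0.101549
  6  |  dp/dt·Δt = +0.012225  |  p_6 = 0.113774

0.114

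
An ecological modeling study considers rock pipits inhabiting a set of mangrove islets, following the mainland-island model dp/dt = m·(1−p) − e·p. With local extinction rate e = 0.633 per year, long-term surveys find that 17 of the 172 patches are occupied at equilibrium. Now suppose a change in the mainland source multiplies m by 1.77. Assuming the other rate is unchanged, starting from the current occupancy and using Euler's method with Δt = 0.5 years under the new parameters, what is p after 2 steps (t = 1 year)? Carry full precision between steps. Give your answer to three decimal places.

0.138

Observed p* = 17/172 = 0.09884.
Balance m(1−p*) = e·p* gives m = e·p*/(1−p*) = 0.633×0.09884/0.90116 = 0.06943.
Starting from p₀ = 0.09884; update p ← p + (dp/dt)·Δt with the new parameters.
  1  |  dp/dt·Δt = +0.024087  |  p_1 = 0.122924
  2  |  dp/dt·Δt = +0.014984  |  p_2 = 0.137908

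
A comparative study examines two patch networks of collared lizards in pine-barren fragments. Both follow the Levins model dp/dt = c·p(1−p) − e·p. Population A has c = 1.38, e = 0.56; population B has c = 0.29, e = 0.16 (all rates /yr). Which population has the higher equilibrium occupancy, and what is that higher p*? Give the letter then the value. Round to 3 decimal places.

A, 0.594

A: p*_A = 1 − 0.56/1.38 = 0.5942.
B: p*_B = 1 − 0.16/0.29 = 0.4483.
A is higher at 0.5942.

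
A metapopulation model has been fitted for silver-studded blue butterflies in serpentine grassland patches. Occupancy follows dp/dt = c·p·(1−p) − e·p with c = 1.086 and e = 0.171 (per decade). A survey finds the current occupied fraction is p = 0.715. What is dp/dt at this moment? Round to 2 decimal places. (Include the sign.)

0.10

Colonization term: c·p·(1−p) = 1.086×0.715×0.2850 = 0.22130.
Extinction term: e·p = 0.12226.
dp/dt = 0.22130 − 0.12226 = 0.09903.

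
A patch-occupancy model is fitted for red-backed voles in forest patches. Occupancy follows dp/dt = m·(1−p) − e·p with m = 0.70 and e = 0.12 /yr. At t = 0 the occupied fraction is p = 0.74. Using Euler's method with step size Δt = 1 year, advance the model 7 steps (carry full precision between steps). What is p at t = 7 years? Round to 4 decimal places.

0.8537

Update rule: p ← p + [m·(1−p) − e·p]·Δt with Δt = 1.
t = 1: p = 0.74000 + (+0.09320) = 0.83320
t = 2: p = 0.83320 + (+0.01678) = 0.84998
t = 3: p = 0.84998 + (+0.00302) = 0.85300
t = 4: p = 0.85300 + (+0.00054) = 0.85354
t = 5: p = 0.85354 + (+0.00010) = 0.85364
t = 6: p = 0.85364 + (+0.00002) = 0.85365
t = 7: p = 0.85365 + (+0.00000) = 0.85366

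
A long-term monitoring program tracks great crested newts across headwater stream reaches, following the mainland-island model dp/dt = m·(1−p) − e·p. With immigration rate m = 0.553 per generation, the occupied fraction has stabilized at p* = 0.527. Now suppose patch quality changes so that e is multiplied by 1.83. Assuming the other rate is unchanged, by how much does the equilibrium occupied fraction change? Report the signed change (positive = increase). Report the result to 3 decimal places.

-0.149

Balance m(1−p*) = e·p* gives e = m(1−p*)/p* = 0.553×0.47300/0.52700 = 0.49634.
New p* = m/(m+e) = 0.55300/(0.55300+0.90830) = 0.37843.
Δp* = 0.37843 − 0.52700 = -0.14857.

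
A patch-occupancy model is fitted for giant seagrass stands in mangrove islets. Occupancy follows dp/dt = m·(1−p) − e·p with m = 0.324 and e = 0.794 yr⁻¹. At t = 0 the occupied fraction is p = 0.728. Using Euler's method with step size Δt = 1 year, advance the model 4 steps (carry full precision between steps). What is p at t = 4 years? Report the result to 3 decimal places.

Update rule: p ← p + [m·(1−p) − e·p]·Δt with Δt = 1.
t = 1: p = 0.72800 + (-0.48990) = 0.23810
t = 2: p = 0.23810 + (+0.05781) = 0.29590
t = 3: p = 0.29590 + (-0.00682) = 0.28908
t = 4: p = 0.28908 + (+0.00080) = 0.28989

0.290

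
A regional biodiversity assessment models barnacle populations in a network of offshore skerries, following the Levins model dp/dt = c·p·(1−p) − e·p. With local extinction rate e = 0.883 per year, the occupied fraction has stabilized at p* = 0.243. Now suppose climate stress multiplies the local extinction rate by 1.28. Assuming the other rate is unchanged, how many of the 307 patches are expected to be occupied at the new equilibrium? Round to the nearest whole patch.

Balance c(1−p*) = e gives c = e/(1 − 0.24300) = 0.883/0.75700 = 1.16645.
New p* = 1 − e/c = 1 − 1.13024/1.16645 = 0.03104.
Expected occupied = 307 × 0.03104 = 9.53 ≈ 10.

10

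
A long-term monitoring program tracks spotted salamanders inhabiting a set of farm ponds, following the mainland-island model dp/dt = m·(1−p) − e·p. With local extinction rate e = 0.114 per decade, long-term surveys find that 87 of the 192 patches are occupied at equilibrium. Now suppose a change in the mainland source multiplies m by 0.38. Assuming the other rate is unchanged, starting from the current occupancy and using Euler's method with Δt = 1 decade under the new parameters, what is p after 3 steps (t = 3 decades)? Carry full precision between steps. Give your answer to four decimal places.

0.3707

Observed p* = 87/192 = 0.45312.
Balance m(1−p*) = e·p* gives m = e·p*/(1−p*) = 0.114×0.45312/0.54688 = 0.09446.
Starting from p₀ = 0.45312; update p ← p + (dp/dt)·Δt with the new parameters.
  1  |  dp/dt·Δt = -0.032027  |  p_1 = 0.421098
  2  |  dp/dt·Δt = -0.027226  |  p_2 = 0.393872
  3  |  dp/dt·Δt = -0.023145  |  p_3 = 0.370727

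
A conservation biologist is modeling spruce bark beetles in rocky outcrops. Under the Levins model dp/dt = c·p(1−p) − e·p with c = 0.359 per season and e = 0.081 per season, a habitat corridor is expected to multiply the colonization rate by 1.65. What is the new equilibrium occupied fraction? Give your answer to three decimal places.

Before: p* = 1 − 0.081/0.359 = 0.7744.
After the change, c = 0.59235, e = 0.081, so p* = 1 − 0.081/0.59235 = 0.8633.

0.863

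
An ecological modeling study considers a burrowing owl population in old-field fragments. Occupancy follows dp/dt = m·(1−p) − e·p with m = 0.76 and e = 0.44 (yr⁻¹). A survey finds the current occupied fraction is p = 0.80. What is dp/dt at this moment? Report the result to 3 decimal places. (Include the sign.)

-0.200

Colonization term: m·(1−p) = 0.76×0.2000 = 0.15200.
Extinction term: e·p = 0.35200.
dp/dt = 0.15200 − 0.35200 = -0.20000.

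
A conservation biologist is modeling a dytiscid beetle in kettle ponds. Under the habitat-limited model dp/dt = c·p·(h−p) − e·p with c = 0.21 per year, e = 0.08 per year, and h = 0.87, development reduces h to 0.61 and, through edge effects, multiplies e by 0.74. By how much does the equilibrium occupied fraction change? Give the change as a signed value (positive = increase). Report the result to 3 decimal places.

Before: p* = h − e/c = 0.87 − 0.08/0.21 = 0.87 − 0.3810 = 0.4890.
After: c = 0.21, e = 0.0592, h = 0.61; p* = 0.61 − 0.0592/0.21 = 0.3281.
Δp* = 0.3281 − 0.4890 = -0.1610.

-0.161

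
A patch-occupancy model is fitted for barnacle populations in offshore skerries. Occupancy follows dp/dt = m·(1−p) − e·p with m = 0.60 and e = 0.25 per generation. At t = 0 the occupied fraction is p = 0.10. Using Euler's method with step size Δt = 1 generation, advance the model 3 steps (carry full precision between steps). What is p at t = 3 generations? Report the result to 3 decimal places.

0.704

Update rule: p ← p + [m·(1−p) − e·p]·Δt with Δt = 1.
step 1: Δp = +0.51500, p = 0.61500
step 2: Δp = +0.07725, p = 0.69225
step 3: Δp = +0.01159, p = 0.70384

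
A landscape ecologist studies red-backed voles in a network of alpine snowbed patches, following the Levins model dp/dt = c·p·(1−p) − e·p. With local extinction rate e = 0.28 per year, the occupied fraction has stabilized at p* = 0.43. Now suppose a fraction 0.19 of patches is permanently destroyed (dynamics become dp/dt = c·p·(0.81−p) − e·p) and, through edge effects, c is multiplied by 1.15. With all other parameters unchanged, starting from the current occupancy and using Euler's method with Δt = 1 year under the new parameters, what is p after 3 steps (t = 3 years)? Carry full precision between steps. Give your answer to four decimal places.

Balance c(1−p*) = e gives c = e/(1 − 0.43000) = 0.28/0.57000 = 0.49123.
Starting from p₀ = 0.43000; update p ← p + (dp/dt)·Δt with the new parameters.
step 1: Δp = -0.02809, p = 0.40191
step 2: Δp = -0.01988, p = 0.38203
step 3: Δp = -0.01461, p = 0.36742

0.3674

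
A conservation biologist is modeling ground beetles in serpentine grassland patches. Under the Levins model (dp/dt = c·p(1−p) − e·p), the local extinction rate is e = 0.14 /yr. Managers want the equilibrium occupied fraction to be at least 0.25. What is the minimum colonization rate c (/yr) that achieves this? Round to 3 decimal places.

p* = 1 − e/c ≥ 0.25 requires e/c ≤ 0.7500, i.e. c ≥ e/0.7500.
c_min = 0.14/0.7500 = 0.1867.

0.187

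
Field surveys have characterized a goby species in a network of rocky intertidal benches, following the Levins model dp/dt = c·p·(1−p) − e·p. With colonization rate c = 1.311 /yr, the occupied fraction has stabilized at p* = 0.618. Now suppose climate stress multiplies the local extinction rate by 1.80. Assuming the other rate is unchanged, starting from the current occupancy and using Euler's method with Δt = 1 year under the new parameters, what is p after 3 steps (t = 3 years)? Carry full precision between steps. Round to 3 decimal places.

Balance c(1−p*) = e gives e = 1.311×(1 − 0.61800) = 0.50080.
Starting from p₀ = 0.61800; update p ← p + (dp/dt)·Δt with the new parameters.
t = 1: p = 0.61800 + (-0.24760) = 0.37040
t = 2: p = 0.37040 + (-0.02817) = 0.34224
t = 3: p = 0.34224 + (-0.01339) = 0.32885

0.329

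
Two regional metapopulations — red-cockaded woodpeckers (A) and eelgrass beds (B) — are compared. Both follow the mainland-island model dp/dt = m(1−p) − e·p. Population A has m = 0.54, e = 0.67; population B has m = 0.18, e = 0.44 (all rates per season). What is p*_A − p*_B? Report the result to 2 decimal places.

0.16

A: p*_A = m/(m+e) = 0.54/1.2100 = 0.4463.
B: p*_B = 0.18/0.6200 = 0.2903.
p*_A − p*_B = 0.4463 − 0.2903 = 0.1560.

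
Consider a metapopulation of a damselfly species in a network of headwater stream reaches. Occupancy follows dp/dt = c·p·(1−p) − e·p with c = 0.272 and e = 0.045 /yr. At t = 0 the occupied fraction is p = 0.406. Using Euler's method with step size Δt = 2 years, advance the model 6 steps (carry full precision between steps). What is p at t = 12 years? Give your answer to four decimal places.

0.7979

Update rule: p ← p + [c·p·(1−p) − e·p]·Δt with Δt = 2.
t = 2: p = 0.40600 + (+0.09465) = 0.50065
t = 4: p = 0.50065 + (+0.09094) = 0.59159
t = 6: p = 0.59159 + (+0.07819) = 0.66979
t = 8: p = 0.66979 + (+0.06004) = 0.72982
t = 10: p = 0.72982 + (+0.04158) = 0.77141
t = 12: p = 0.77141 + (+0.02650) = 0.79791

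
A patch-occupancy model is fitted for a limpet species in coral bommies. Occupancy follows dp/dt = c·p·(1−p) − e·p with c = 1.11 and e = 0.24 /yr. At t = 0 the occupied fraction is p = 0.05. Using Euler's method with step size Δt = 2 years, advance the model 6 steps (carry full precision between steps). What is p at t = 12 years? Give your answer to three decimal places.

0.816

Update rule: p ← p + [c·p·(1−p) − e·p]·Δt with Δt = 2.
step 1: Δp = +0.08145, p = 0.13145
step 2: Δp = +0.19036, p = 0.32181
step 3: Δp = +0.33004, p = 0.65186
step 4: Δp = +0.19091, p = 0.84277
step 5: Δp = -0.11036, p = 0.73241
step 6: Δp = +0.08353, p = 0.81594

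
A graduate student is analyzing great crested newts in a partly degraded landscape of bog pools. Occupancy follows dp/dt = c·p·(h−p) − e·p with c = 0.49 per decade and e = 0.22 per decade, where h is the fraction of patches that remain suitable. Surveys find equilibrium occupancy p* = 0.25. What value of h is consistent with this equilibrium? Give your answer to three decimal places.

At equilibrium c(h−p*) = e, so h = p* + e/c.
h = 0.25 + 0.22/0.49 = 0.25 + 0.4490 = 0.6990.

0.699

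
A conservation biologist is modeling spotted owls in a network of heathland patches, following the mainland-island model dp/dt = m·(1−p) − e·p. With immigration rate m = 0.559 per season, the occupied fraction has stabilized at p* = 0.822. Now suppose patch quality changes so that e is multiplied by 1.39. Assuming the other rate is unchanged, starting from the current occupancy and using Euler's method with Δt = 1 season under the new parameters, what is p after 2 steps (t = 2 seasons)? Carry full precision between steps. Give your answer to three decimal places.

0.773

Balance m(1−p*) = e·p* gives e = m(1−p*)/p* = 0.559×0.17800/0.82200 = 0.12105.
Starting from p₀ = 0.82200; update p ← p + (dp/dt)·Δt with the new parameters.
t = 1: p = 0.82200 + (-0.03881) = 0.78319
t = 2: p = 0.78319 + (-0.01058) = 0.77261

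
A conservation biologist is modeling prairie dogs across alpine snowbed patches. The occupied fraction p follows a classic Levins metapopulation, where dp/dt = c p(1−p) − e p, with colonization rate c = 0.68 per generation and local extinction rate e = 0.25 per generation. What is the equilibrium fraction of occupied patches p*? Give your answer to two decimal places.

0.63

At equilibrium, colonization balances extinction: c·p*·(1−p*) = e·p*.
So p* = 1 − e/c = 1 − 0.25/0.68 = 1 − 0.3676 = 0.6324.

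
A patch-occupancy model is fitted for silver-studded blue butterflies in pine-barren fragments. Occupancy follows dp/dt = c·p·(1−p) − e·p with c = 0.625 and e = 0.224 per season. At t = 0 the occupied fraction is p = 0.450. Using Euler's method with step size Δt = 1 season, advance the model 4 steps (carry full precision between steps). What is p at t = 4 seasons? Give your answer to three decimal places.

0.602

Update rule: p ← p + [c·p·(1−p) − e·p]·Δt with Δt = 1.
step 1: Δp = +0.05389, p = 0.50389
step 2: Δp = +0.04337, p = 0.54726
step 3: Δp = +0.03227, p = 0.57953
step 4: Δp = +0.02248, p = 0.60201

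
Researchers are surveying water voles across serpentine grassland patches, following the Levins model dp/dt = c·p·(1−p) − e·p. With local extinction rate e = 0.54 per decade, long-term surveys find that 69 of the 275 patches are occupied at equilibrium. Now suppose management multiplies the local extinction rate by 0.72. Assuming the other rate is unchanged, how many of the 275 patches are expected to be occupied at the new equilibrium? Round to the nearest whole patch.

127

Observed p* = 69/275 = 0.25091.
Balance c(1−p*) = e gives c = e/(1 − 0.25091) = 0.54/0.74909 = 0.72087.
New p* = 1 − e/c = 1 − 0.38880/0.72087 = 0.46065.
Expected occupied = 275 × 0.46065 = 126.68 ≈ 127.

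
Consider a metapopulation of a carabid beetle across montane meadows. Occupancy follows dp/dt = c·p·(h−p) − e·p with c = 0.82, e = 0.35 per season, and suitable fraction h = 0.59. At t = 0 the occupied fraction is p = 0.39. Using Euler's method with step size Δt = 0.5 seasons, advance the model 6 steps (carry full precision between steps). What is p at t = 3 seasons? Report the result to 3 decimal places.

Update rule: p ← p + [c·p·(h−p) − e·p]·Δt with Δt = 0.5.
step 1: Δp = -0.03627, p = 0.35373
step 2: Δp = -0.02764, p = 0.32609
step 3: Δp = -0.02178, p = 0.30431
step 4: Δp = -0.01761, p = 0.28670
step 5: Δp = -0.01452, p = 0.27218
step 6: Δp = -0.01216, p = 0.26002

0.260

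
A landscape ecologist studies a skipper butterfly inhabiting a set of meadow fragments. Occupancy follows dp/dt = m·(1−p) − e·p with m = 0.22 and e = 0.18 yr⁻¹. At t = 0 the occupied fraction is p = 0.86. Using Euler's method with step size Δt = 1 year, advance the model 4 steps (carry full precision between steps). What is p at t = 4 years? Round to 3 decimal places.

0.590

Update rule: p ← p + [m·(1−p) − e·p]·Δt with Δt = 1.
p: 0.86000 → 0.73600  (Δp = -0.12400)
p: 0.73600 → 0.66160  (Δp = -0.07440)
p: 0.66160 → 0.61696  (Δp = -0.04464)
p: 0.61696 → 0.59018  (Δp = -0.02678)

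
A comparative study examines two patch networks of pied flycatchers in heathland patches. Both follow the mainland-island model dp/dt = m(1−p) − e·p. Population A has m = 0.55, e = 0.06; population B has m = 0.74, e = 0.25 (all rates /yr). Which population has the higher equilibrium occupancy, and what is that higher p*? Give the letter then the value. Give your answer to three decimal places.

A, 0.902

A: p*_A = m/(m+e) = 0.55/0.6100 = 0.9016.
B: p*_B = 0.74/0.9900 = 0.7475.
A is higher at 0.9016.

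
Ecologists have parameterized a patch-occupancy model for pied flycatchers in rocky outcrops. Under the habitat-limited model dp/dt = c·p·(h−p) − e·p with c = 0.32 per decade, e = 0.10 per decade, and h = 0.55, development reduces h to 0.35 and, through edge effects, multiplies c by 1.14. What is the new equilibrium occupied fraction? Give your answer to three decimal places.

0.076

Before: p* = h − e/c = 0.55 − 0.10/0.32 = 0.55 − 0.3125 = 0.2375.
After: c = 0.3648, e = 0.1, h = 0.35; p* = 0.35 − 0.1/0.3648 = 0.0759.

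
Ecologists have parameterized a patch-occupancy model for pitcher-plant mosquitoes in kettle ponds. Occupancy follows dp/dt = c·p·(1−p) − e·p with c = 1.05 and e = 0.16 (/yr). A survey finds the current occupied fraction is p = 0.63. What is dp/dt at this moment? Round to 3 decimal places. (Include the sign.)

Colonization term: c·p·(1−p) = 1.05×0.63×0.3700 = 0.24476.
Extinction term: e·p = 0.10080.
dp/dt = 0.24476 − 0.10080 = 0.14396.

0.144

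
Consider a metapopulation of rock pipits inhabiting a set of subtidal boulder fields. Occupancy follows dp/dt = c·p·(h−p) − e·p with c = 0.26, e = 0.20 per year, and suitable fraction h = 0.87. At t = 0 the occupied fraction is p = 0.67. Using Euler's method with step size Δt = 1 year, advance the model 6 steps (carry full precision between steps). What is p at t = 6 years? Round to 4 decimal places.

0.3488

Update rule: p ← p + [c·p·(h−p) − e·p]·Δt with Δt = 1.
p: 0.67000 → 0.57084  (Δp = -0.09916)
p: 0.57084 → 0.50107  (Δp = -0.06977)
p: 0.50107 → 0.44892  (Δp = -0.05215)
p: 0.44892 → 0.40829  (Δp = -0.04064)
p: 0.40829 → 0.37564  (Δp = -0.03264)
p: 0.37564 → 0.34880  (Δp = -0.02685)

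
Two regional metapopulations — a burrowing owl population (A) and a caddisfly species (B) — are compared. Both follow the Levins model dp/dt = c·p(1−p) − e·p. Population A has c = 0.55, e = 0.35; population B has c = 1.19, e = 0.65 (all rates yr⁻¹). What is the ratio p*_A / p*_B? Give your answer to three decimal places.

0.801

A: p*_A = 1 − 0.35/0.55 = 0.3636.
B: p*_B = 1 − 0.65/1.19 = 0.4538.
p*_A / p*_B = 0.3636/0.4538 = 0.8013.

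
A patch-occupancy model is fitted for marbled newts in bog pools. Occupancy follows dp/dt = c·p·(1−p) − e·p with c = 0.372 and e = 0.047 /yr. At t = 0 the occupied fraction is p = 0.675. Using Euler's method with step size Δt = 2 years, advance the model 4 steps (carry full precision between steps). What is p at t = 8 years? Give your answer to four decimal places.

Update rule: p ← p + [c·p·(1−p) − e·p]·Δt with Δt = 2.
step 1: Δp = +0.09976, p = 0.77477
step 2: Δp = +0.05700, p = 0.83177
step 3: Δp = +0.02592, p = 0.85769
step 4: Δp = +0.01019, p = 0.86788

0.8679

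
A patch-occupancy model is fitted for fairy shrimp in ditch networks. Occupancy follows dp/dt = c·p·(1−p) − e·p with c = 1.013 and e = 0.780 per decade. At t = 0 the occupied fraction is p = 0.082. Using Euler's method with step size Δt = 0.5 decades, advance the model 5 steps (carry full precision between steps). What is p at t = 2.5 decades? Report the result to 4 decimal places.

Update rule: p ← p + [c·p·(1−p) − e·p]·Δt with Δt = 0.5.
  1  |  dp/dt·Δt = +0.006147  |  p_1 = 0.088147
  2  |  dp/dt·Δt = +0.006334  |  p_2 = 0.094481
  3  |  dp/dt·Δt = +0.006486  |  p_3 = 0.100967
  4  |  dp/dt·Δt = +0.006599  |  p_4 = 0.107566
  5  |  dp/dt·Δt = +0.006671  |  p_5 = 0.114237

0.1142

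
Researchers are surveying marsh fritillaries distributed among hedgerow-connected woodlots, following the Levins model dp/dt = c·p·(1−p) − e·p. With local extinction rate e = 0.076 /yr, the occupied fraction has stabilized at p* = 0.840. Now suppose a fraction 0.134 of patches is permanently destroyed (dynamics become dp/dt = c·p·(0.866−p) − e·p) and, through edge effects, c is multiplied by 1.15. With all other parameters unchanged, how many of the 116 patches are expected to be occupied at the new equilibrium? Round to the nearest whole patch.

Balance c(1−p*) = e gives c = e/(1 − 0.84000) = 0.076/0.16000 = 0.47500.
New p* = 0.866 − e/c = 0.866 − 0.07600/0.54625 = 0.72687.
Expected occupied = 116 × 0.72687 = 84.32 ≈ 84.

84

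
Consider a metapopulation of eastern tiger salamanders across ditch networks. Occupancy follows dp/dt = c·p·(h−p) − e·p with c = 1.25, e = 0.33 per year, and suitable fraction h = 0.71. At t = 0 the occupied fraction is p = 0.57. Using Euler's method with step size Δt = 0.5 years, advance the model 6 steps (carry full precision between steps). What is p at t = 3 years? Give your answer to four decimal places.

Update rule: p ← p + [c·p·(h−p) − e·p]·Δt with Δt = 0.5.
t = 0.5: p = 0.57000 + (-0.04417) = 0.52582
t = 1: p = 0.52582 + (-0.02623) = 0.49959
t = 1.5: p = 0.49959 + (-0.01673) = 0.48286
t = 2: p = 0.48286 + (-0.01112) = 0.47173
t = 2.5: p = 0.47173 + (-0.00759) = 0.46415
t = 3: p = 0.46415 + (-0.00526) = 0.45888

0.4589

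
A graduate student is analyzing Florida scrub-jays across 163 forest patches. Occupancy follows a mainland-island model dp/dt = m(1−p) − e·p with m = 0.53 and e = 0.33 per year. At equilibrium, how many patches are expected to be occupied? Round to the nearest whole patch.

100

p* = m/(m+e) = 0.53/0.8600 = 0.6163.
Expected occupied patches = N × p* = 163 × 0.6163 = 100.45 ≈ 100.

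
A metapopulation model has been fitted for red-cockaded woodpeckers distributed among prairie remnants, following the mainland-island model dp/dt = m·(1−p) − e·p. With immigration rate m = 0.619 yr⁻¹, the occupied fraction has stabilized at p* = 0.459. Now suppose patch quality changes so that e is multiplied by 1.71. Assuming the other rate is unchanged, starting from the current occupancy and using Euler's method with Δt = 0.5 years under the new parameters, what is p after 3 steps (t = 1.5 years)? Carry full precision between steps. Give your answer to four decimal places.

Balance m(1−p*) = e·p* gives e = m(1−p*)/p* = 0.619×0.54100/0.45900 = 0.72958.
Starting from p₀ = 0.45900; update p ← p + (dp/dt)·Δt with the new parameters.
p: 0.45900 → 0.34012  (Δp = -0.11888)
p: 0.34012 → 0.33219  (Δp = -0.00793)
p: 0.33219 → 0.33166  (Δp = -0.00053)

0.3317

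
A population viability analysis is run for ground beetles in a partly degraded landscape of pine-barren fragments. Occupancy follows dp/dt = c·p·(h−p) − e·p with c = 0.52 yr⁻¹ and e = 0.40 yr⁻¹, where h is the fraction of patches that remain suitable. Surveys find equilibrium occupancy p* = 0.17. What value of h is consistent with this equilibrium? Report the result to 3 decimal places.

At equilibrium c(h−p*) = e, so h = p* + e/c.
h = 0.17 + 0.40/0.52 = 0.17 + 0.7692 = 0.9392.

0.939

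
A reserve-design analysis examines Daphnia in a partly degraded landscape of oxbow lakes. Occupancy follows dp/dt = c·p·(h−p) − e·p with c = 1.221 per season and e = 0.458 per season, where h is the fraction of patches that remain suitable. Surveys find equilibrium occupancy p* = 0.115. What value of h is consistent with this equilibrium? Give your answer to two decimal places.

0.49

At equilibrium c(h−p*) = e, so h = p* + e/c.
h = 0.115 + 0.458/1.221 = 0.115 + 0.3751 = 0.4901.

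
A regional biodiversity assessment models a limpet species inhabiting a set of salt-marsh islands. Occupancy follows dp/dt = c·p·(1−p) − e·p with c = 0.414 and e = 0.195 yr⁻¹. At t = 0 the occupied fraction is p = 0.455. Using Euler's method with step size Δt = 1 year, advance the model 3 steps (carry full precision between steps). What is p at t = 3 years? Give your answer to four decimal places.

0.4902

Update rule: p ← p + [c·p·(1−p) − e·p]·Δt with Δt = 1.
t = 1: p = 0.45500 + (+0.01394) = 0.46894
t = 2: p = 0.46894 + (+0.01166) = 0.48059
t = 3: p = 0.48059 + (+0.00963) = 0.49022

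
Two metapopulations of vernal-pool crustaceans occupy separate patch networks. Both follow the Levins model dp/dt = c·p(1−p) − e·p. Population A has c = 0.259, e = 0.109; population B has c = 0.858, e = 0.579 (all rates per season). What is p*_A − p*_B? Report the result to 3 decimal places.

0.254

A: p*_A = 1 − 0.109/0.259 = 0.5792.
B: p*_B = 1 − 0.579/0.858 = 0.3252.
p*_A − p*_B = 0.5792 − 0.3252 = 0.2540.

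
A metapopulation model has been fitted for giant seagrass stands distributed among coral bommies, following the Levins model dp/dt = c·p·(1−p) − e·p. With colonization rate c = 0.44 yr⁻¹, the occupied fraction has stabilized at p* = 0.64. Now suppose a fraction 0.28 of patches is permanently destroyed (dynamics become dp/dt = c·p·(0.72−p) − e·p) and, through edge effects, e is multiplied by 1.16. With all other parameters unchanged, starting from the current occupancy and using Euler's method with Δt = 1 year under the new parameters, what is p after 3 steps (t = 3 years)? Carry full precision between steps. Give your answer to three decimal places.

0.447

Balance c(1−p*) = e gives e = 0.44×(1 − 0.64000) = 0.15840.
Starting from p₀ = 0.64000; update p ← p + (dp/dt)·Δt with the new parameters.
step 1: Δp = -0.09507, p = 0.54493
step 2: Δp = -0.05815, p = 0.48678
step 3: Δp = -0.03949, p = 0.44729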